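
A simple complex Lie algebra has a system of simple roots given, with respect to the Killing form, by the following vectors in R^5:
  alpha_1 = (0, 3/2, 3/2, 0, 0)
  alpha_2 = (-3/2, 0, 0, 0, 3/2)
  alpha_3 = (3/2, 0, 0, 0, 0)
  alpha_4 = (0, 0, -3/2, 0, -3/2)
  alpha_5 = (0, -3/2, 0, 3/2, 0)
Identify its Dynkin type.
B_5

Compute the Cartan integers a_ij = 2(alpha_i, alpha_j)/(alpha_j, alpha_j); the resulting 5x5 Cartan matrix is
[[2, 0, 0, -1, -1], [0, 2, -2, -1, 0], [0, -1, 2, 0, 0], [-1, -1, 0, 2, 0], [-1, 0, 0, 0, 2]].
The roots have two lengths (squared-length ratio 2:1); the short ones are alpha_{3}. The associated Dynkin diagram is a chain of 5 nodes with a double edge at one end; the terminal node there is the unique short simple root (B_5), so the type is B_5 (the algebra so(11)).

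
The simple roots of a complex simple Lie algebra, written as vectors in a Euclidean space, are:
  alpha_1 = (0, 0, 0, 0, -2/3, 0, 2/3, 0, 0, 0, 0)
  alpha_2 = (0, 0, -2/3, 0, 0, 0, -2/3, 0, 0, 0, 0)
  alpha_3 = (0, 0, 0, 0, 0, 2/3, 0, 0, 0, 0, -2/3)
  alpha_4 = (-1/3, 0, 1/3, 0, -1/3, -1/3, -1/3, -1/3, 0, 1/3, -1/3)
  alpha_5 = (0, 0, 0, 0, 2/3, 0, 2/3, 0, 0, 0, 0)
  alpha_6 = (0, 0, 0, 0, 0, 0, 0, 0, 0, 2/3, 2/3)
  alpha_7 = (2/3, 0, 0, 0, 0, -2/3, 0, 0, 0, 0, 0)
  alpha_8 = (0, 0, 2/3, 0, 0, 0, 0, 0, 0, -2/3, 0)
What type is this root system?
E_8

Compute the Cartan integers a_ij = 2(alpha_i, alpha_j)/(alpha_j, alpha_j); the resulting 8x8 Cartan matrix is
[[2, -1, 0, 0, 0, 0, 0, 0], [-1, 2, 0, 0, -1, 0, 0, -1], [0, 0, 2, 0, 0, -1, -1, 0], [0, 0, 0, 2, -1, 0, 0, 0], [0, -1, 0, -1, 2, 0, 0, 0], [0, 0, -1, 0, 0, 2, 0, -1], [0, 0, -1, 0, 0, 0, 2, 0], [0, -1, 0, 0, 0, -1, 0, 2]].
All simple roots have the same length, so the diagram is simply laced. The associated Dynkin diagram is a chain of 7 nodes with one extra node attached to the third node from one end (E_8), so the type is E_8.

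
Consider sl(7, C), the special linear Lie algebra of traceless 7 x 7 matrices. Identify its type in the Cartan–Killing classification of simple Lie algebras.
A_6

This is sl(7), which has dimension 7^2 - 1 = 48 and rank 7 - 1 = 6 (a Cartan subalgebra is the diagonal traceless matrices). In the classification of classical Lie algebras, the special linear algebra sl(n+1) has type A_n; here n = 6, so the Dynkin diagram is a chain of 6 nodes with single edges (A_6). Hence the type is A_6.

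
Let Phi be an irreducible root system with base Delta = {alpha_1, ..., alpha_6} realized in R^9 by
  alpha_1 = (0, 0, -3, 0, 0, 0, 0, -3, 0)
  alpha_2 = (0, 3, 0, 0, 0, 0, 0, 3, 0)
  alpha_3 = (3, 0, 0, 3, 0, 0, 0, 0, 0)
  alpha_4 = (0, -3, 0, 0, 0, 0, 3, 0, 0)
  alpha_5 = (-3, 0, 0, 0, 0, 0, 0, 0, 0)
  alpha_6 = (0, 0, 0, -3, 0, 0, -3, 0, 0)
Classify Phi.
Compute the Cartan integers a_ij = 2(alpha_i, alpha_j)/(alpha_j, alpha_j); the resulting 6x6 Cartan matrix is
[[2, -1, 0, 0, 0, 0], [-1, 2, 0, -1, 0, 0], [0, 0, 2, 0, -2, -1], [0, -1, 0, 2, 0, -1], [0, 0, -1, 0, 2, 0], [0, 0, -1, -1, 0, 2]].
The roots have two lengths (squared-length ratio 2:1); the short ones are alpha_{5}. The associated Dynkin diagram is a chain of 6 nodes with a double edge at one end; the terminal node there is the unique short simple root (B_6), so the type is B_6 (the algebra so(13)).

B6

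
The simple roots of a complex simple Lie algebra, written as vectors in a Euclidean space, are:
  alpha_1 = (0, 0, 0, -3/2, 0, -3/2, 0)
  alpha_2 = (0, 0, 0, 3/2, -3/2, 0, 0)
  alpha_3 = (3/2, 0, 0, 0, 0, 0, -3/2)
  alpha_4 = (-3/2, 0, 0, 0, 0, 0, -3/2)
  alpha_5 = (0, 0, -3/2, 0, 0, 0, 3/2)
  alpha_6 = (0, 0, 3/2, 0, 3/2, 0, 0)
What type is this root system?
D6

Compute the Cartan integers a_ij = 2(alpha_i, alpha_j)/(alpha_j, alpha_j); the resulting 6x6 Cartan matrix is
[[2, -1, 0, 0, 0, 0], [-1, 2, 0, 0, 0, -1], [0, 0, 2, 0, -1, 0], [0, 0, 0, 2, -1, 0], [0, 0, -1, -1, 2, -1], [0, -1, 0, 0, -1, 2]].
All simple roots have the same length, so the diagram is simply laced. The associated Dynkin diagram is a chain of 4 nodes with a fork of two nodes at one end (D_6), so the type is D_6 (the algebra so(12)).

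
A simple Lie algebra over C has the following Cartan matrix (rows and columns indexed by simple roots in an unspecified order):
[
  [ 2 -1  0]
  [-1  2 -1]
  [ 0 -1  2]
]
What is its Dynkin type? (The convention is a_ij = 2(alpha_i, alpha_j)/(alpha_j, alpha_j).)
The matrix has rank 3 with 2's on the diagonal. Reading the off-diagonal entries as Dynkin edges (a single edge where a_ij = a_ji = -1; a double or triple edge where a_ij * a_ji = 2 or 3), the diagram is a chain of 3 nodes with single edges (A_3). One simple-root ordering that puts it in standard form is (alpha_1, alpha_2, alpha_3). So the algebra is type A_3, i.e. sl(4).

A3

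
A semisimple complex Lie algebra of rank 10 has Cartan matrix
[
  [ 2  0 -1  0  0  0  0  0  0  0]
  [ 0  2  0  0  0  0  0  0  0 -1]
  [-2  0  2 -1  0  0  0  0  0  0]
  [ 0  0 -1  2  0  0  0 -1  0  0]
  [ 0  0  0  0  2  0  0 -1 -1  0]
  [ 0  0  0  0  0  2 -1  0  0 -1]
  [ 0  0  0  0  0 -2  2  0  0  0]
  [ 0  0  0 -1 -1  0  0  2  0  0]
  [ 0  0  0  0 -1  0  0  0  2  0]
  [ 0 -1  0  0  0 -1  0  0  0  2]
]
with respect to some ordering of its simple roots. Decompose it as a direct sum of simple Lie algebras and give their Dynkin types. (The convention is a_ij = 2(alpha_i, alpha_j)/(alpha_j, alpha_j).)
B6 + C4

The diagram associated to this matrix has two connected components: the simple roots {alpha_1, alpha_3, alpha_4, alpha_5, alpha_8, alpha_9} form a chain of 6 nodes with a double edge at one end; the terminal node there is the unique short simple root (B_6), and {alpha_2, alpha_6, alpha_7, alpha_10} form a chain of 4 nodes with a double edge at one end; the terminal node there is the unique long simple root (C_4). A semisimple Lie algebra decomposes uniquely as the direct sum of simple ideals, one per connected component of its Dynkin diagram, so g ≅ B_6 ⊕ C_4 (dimension 78 + 36 = 114).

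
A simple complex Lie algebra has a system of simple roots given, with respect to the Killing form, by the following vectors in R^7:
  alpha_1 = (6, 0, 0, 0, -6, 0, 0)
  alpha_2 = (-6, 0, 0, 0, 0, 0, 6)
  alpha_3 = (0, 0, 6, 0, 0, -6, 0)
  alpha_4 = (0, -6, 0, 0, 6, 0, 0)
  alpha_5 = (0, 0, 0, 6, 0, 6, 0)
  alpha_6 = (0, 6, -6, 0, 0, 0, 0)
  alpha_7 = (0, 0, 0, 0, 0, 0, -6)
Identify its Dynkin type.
B7

Compute the Cartan integers a_ij = 2(alpha_i, alpha_j)/(alpha_j, alpha_j); the resulting 7x7 Cartan matrix is
[[2, -1, 0, -1, 0, 0, 0], [-1, 2, 0, 0, 0, 0, -2], [0, 0, 2, 0, -1, -1, 0], [-1, 0, 0, 2, 0, -1, 0], [0, 0, -1, 0, 2, 0, 0], [0, 0, -1, -1, 0, 2, 0], [0, -1, 0, 0, 0, 0, 2]].
The roots have two lengths (squared-length ratio 2:1); the short ones are alpha_{7}. The associated Dynkin diagram is a chain of 7 nodes with a double edge at one end; the terminal node there is the unique short simple root (B_7), so the type is B_7 (the algebra so(15)).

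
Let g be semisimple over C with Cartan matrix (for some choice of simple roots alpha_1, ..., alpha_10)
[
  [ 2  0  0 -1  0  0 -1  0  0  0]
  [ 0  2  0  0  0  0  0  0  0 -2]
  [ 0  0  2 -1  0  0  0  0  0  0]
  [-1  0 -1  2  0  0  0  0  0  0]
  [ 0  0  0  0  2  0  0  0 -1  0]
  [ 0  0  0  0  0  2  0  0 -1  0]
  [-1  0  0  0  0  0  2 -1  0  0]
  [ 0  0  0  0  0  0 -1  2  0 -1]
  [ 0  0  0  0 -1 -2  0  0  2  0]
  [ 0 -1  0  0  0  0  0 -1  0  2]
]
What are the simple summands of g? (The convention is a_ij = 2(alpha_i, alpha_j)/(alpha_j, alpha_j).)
B3 + C7

The diagram associated to this matrix has two connected components: the simple roots {alpha_5, alpha_6, alpha_9} form a chain of 3 nodes with a double edge at one end; the terminal node there is the unique short simple root (B_3), and {alpha_1, alpha_2, alpha_3, alpha_4, alpha_7, alpha_8, alpha_10} form a chain of 7 nodes with a double edge at one end; the terminal node there is the unique long simple root (C_7). A semisimple Lie algebra decomposes uniquely as the direct sum of simple ideals, one per connected component of its Dynkin diagram, so g ≅ B_3 ⊕ C_7 (dimension 21 + 105 = 126).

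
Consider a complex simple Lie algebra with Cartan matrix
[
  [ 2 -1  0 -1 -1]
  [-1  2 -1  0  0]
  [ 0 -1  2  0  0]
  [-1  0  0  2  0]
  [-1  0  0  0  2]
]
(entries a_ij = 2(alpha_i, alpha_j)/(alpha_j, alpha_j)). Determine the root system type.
The matrix has rank 5 with 2's on the diagonal. Reading the off-diagonal entries as Dynkin edges (a single edge where a_ij = a_ji = -1; a double or triple edge where a_ij * a_ji = 2 or 3), the diagram is a chain of 3 nodes with a fork of two nodes at one end (D_5). One simple-root ordering that puts it in standard form is (alpha_3, alpha_2, alpha_1, alpha_5, alpha_4). So the algebra is type D_5, i.e. so(10).

type D_5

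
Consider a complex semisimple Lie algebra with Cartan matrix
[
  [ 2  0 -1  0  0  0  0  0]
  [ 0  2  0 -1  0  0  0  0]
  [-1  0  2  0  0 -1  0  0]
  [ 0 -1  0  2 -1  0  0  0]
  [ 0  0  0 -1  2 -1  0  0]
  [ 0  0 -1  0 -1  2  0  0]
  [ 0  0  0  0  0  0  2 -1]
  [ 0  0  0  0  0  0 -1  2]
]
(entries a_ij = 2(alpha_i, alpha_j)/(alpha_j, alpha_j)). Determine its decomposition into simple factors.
type A_2 ⊕ type A_6

The diagram associated to this matrix has two connected components: the simple roots {alpha_7, alpha_8} form a chain of 2 nodes with single edges (A_2), and {alpha_1, alpha_2, alpha_3, alpha_4, alpha_5, alpha_6} form a chain of 6 nodes with single edges (A_6). A semisimple Lie algebra decomposes uniquely as the direct sum of simple ideals, one per connected component of its Dynkin diagram, so g ≅ A_2 ⊕ A_6 (dimension 8 + 48 = 56).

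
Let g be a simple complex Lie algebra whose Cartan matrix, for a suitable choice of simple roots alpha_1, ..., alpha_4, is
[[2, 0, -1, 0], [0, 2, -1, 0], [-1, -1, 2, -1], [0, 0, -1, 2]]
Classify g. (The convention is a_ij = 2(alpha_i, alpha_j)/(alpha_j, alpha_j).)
The matrix has rank 4 with 2's on the diagonal. Reading the off-diagonal entries as Dynkin edges (a single edge where a_ij = a_ji = -1; a double or triple edge where a_ij * a_ji = 2 or 3), the diagram is a chain of 2 nodes with a fork of two nodes at one end (D_4). One simple-root ordering that puts it in standard form is (alpha_4, alpha_3, alpha_1, alpha_2). So the algebra is type D_4, i.e. so(8).

D_4 (so(8))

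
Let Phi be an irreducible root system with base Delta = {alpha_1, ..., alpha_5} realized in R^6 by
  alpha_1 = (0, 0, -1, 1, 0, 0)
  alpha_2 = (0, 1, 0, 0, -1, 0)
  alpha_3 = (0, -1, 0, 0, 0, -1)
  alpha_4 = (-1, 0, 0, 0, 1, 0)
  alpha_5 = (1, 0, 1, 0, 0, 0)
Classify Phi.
A5

Compute the Cartan integers a_ij = 2(alpha_i, alpha_j)/(alpha_j, alpha_j); the resulting 5x5 Cartan matrix is
[[2, 0, 0, 0, -1], [0, 2, -1, -1, 0], [0, -1, 2, 0, 0], [0, -1, 0, 2, -1], [-1, 0, 0, -1, 2]].
All simple roots have the same length, so the diagram is simply laced. The associated Dynkin diagram is a chain of 5 nodes with single edges (A_5), so the type is A_5 (the algebra sl(6)).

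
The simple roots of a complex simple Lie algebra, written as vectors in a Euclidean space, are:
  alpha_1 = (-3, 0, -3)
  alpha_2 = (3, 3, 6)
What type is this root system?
Compute the Cartan integers a_ij = 2(alpha_i, alpha_j)/(alpha_j, alpha_j); the resulting 2x2 Cartan matrix is
[[2, -1], [-3, 2]].
The roots have two lengths (squared-length ratio 3:1); the short ones are alpha_{1}. The associated Dynkin diagram is two nodes joined by a triple edge (G_2), so the type is G_2.

type G_2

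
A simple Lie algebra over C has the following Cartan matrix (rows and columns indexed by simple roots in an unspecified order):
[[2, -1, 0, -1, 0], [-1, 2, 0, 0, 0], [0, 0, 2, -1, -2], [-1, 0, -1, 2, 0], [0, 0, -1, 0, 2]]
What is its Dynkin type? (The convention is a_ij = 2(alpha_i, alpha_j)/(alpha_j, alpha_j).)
B_5 (so(11))

The matrix has rank 5 with 2's on the diagonal. Reading the off-diagonal entries as Dynkin edges (a single edge where a_ij = a_ji = -1; a double or triple edge where a_ij * a_ji = 2 or 3), the diagram is a chain of 5 nodes with a double edge at one end; the terminal node there is the unique short simple root (B_5). One simple-root ordering that puts it in standard form is (alpha_2, alpha_1, alpha_4, alpha_3, alpha_5). So the algebra is type B_5, i.e. so(11).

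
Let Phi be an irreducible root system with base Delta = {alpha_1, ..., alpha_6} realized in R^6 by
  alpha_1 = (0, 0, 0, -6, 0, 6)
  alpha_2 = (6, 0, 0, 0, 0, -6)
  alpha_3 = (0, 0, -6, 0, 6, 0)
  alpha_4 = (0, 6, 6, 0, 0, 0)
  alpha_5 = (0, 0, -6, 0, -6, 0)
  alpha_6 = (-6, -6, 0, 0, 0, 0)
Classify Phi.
type D_6

Compute the Cartan integers a_ij = 2(alpha_i, alpha_j)/(alpha_j, alpha_j); the resulting 6x6 Cartan matrix is
[[2, -1, 0, 0, 0, 0], [-1, 2, 0, 0, 0, -1], [0, 0, 2, -1, 0, 0], [0, 0, -1, 2, -1, -1], [0, 0, 0, -1, 2, 0], [0, -1, 0, -1, 0, 2]].
All simple roots have the same length, so the diagram is simply laced. The associated Dynkin diagram is a chain of 4 nodes with a fork of two nodes at one end (D_6), so the type is D_6 (the algebra so(12)).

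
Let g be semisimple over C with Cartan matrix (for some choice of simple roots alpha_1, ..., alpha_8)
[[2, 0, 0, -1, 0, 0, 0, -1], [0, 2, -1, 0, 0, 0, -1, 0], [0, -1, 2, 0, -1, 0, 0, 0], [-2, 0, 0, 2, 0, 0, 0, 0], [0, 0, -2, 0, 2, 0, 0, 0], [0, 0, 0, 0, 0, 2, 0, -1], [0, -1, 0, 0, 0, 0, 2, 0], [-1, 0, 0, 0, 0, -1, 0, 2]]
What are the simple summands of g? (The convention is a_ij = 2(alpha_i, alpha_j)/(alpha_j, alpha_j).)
C4 ⊕ C4

The diagram associated to this matrix has two connected components: the simple roots {alpha_1, alpha_4, alpha_6, alpha_8} form a chain of 4 nodes with a double edge at one end; the terminal node there is the unique long simple root (C_4), and {alpha_2, alpha_3, alpha_5, alpha_7} form a chain of 4 nodes with a double edge at one end; the terminal node there is the unique long simple root (C_4). A semisimple Lie algebra decomposes uniquely as the direct sum of simple ideals, one per connected component of its Dynkin diagram, so g ≅ C_4 ⊕ C_4 (dimension 36 + 36 = 72).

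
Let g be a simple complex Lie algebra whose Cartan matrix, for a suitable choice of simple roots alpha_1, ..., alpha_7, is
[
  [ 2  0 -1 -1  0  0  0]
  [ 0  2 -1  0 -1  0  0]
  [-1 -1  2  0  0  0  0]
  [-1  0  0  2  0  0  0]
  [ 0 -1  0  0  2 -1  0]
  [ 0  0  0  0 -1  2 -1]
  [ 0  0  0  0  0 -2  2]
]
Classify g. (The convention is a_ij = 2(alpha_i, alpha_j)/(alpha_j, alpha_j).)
The matrix has rank 7 with 2's on the diagonal. Reading the off-diagonal entries as Dynkin edges (a single edge where a_ij = a_ji = -1; a double or triple edge where a_ij * a_ji = 2 or 3), the diagram is a chain of 7 nodes with a double edge at one end; the terminal node there is the unique long simple root (C_7). One simple-root ordering that puts it in standard form is (alpha_4, alpha_1, alpha_3, alpha_2, alpha_5, alpha_6, alpha_7). So the algebra is type C_7, i.e. sp(14).

C7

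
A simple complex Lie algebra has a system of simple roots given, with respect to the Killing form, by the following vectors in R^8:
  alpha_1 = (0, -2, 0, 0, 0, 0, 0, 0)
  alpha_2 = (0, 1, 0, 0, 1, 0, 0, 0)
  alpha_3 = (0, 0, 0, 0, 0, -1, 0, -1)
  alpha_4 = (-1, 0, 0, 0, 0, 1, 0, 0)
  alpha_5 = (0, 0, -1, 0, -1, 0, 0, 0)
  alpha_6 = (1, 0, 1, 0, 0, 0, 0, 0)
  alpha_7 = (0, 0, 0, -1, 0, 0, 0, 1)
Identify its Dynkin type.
C_7 (sp(14))

Compute the Cartan integers a_ij = 2(alpha_i, alpha_j)/(alpha_j, alpha_j); the resulting 7x7 Cartan matrix is
[[2, -2, 0, 0, 0, 0, 0], [-1, 2, 0, 0, -1, 0, 0], [0, 0, 2, -1, 0, 0, -1], [0, 0, -1, 2, 0, -1, 0], [0, -1, 0, 0, 2, -1, 0], [0, 0, 0, -1, -1, 2, 0], [0, 0, -1, 0, 0, 0, 2]].
The roots have two lengths (squared-length ratio 2:1); the short ones are alpha_{2,3,4,5,6,7}. The associated Dynkin diagram is a chain of 7 nodes with a double edge at one end; the terminal node there is the unique long simple root (C_7), so the type is C_7 (the algebra sp(14)).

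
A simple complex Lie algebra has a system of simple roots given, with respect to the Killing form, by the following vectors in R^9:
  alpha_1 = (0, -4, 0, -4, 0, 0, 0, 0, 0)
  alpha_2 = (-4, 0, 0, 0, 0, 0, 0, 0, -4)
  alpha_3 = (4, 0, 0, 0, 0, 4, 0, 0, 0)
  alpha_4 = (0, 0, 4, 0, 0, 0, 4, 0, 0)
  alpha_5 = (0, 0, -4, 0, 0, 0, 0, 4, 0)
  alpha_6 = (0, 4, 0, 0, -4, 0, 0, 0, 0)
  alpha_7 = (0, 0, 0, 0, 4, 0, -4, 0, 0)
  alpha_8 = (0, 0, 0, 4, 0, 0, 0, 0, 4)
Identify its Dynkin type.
Compute the Cartan integers a_ij = 2(alpha_i, alpha_j)/(alpha_j, alpha_j); the resulting 8x8 Cartan matrix is
[[2, 0, 0, 0, 0, -1, 0, -1], [0, 2, -1, 0, 0, 0, 0, -1], [0, -1, 2, 0, 0, 0, 0, 0], [0, 0, 0, 2, -1, 0, -1, 0], [0, 0, 0, -1, 2, 0, 0, 0], [-1, 0, 0, 0, 0, 2, -1, 0], [0, 0, 0, -1, 0, -1, 2, 0], [-1, -1, 0, 0, 0, 0, 0, 2]].
All simple roots have the same length, so the diagram is simply laced. The associated Dynkin diagram is a chain of 8 nodes with single edges (A_8), so the type is A_8 (the algebra sl(9)).

A_8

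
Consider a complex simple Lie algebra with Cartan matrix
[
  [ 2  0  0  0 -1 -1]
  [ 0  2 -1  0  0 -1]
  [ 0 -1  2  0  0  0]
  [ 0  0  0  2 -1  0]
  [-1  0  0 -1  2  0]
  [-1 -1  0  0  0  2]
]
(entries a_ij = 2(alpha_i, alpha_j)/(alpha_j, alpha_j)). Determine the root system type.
The matrix has rank 6 with 2's on the diagonal. Reading the off-diagonal entries as Dynkin edges (a single edge where a_ij = a_ji = -1; a double or triple edge where a_ij * a_ji = 2 or 3), the diagram is a chain of 6 nodes with single edges (A_6). One simple-root ordering that puts it in standard form is (alpha_3, alpha_2, alpha_6, alpha_1, alpha_5, alpha_4). So the algebra is type A_6, i.e. sl(7).

A_6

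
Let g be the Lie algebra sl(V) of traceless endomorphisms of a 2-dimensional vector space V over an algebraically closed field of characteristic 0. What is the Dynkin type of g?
This is sl(2), which has dimension 2^2 - 1 = 3 and rank 2 - 1 = 1 (a Cartan subalgebra is the diagonal traceless matrices). In the classification of classical Lie algebras, the special linear algebra sl(n+1) has type A_n; here n = 1, so the Dynkin diagram is a chain of 1 nodes with single edges (A_1). Hence the type is A_1.

A_1 (sl(2))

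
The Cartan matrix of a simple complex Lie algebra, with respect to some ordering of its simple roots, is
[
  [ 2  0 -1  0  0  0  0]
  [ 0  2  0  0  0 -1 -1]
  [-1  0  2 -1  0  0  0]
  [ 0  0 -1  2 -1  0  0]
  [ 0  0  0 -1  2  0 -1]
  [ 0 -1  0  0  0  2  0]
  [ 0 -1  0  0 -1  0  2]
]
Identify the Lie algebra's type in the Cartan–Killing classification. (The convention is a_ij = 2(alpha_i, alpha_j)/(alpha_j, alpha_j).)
type A_7

The matrix has rank 7 with 2's on the diagonal. Reading the off-diagonal entries as Dynkin edges (a single edge where a_ij = a_ji = -1; a double or triple edge where a_ij * a_ji = 2 or 3), the diagram is a chain of 7 nodes with single edges (A_7). One simple-root ordering that puts it in standard form is (alpha_6, alpha_2, alpha_7, alpha_5, alpha_4, alpha_3, alpha_1). So the algebra is type A_7, i.e. sl(8).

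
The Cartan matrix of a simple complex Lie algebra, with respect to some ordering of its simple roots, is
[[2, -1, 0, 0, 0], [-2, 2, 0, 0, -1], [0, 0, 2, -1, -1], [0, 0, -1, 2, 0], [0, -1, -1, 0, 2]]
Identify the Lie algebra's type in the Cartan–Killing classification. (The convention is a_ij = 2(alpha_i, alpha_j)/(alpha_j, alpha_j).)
The matrix has rank 5 with 2's on the diagonal. Reading the off-diagonal entries as Dynkin edges (a single edge where a_ij = a_ji = -1; a double or triple edge where a_ij * a_ji = 2 or 3), the diagram is a chain of 5 nodes with a double edge at one end; the terminal node there is the unique short simple root (B_5). One simple-root ordering that puts it in standard form is (alpha_4, alpha_3, alpha_5, alpha_2, alpha_1). So the algebra is type B_5, i.e. so(11).

type B_5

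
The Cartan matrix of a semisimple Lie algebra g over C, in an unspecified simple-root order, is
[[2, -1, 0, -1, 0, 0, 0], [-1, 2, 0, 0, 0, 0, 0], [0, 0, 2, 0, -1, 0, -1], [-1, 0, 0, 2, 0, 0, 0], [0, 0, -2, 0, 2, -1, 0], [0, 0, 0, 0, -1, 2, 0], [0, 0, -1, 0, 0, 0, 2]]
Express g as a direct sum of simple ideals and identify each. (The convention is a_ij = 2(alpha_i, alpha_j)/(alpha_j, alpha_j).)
The diagram associated to this matrix has two connected components: the simple roots {alpha_1, alpha_2, alpha_4} form a chain of 3 nodes with single edges (A_3), and {alpha_3, alpha_5, alpha_6, alpha_7} form a chain of 4 nodes with a double edge between the middle two (F_4). A semisimple Lie algebra decomposes uniquely as the direct sum of simple ideals, one per connected component of its Dynkin diagram, so g ≅ A_3 ⊕ F_4 (dimension 15 + 52 = 67).

A3 ⊕ F4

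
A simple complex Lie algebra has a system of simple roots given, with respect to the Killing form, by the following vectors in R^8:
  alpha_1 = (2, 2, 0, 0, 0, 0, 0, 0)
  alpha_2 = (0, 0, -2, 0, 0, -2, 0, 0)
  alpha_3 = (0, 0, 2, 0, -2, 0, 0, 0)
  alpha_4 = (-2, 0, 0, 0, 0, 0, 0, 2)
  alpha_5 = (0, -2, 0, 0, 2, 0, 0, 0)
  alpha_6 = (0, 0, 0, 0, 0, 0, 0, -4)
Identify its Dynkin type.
type C_6

Compute the Cartan integers a_ij = 2(alpha_i, alpha_j)/(alpha_j, alpha_j); the resulting 6x6 Cartan matrix is
[[2, 0, 0, -1, -1, 0], [0, 2, -1, 0, 0, 0], [0, -1, 2, 0, -1, 0], [-1, 0, 0, 2, 0, -1], [-1, 0, -1, 0, 2, 0], [0, 0, 0, -2, 0, 2]].
The roots have two lengths (squared-length ratio 2:1); the short ones are alpha_{1,2,3,4,5}. The associated Dynkin diagram is a chain of 6 nodes with a double edge at one end; the terminal node there is the unique long simple root (C_6), so the type is C_6 (the algebra sp(12)).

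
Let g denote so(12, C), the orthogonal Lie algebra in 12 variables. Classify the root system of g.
D_6

This is so(12) with 12 even, which has dimension 12(12-1)/2 = 66 and rank 12/2 = 6. In the classification of classical Lie algebras, the orthogonal algebra so(2n) in an even number of variables has type D_n; here n = 6, so the Dynkin diagram is a chain of 4 nodes with a fork of two nodes at one end (D_6). Hence the type is D_6.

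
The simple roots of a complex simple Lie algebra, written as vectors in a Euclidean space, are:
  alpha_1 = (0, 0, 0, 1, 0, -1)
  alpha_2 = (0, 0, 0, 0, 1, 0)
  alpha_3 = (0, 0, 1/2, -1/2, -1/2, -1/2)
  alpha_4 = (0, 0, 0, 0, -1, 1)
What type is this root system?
F4

Compute the Cartan integers a_ij = 2(alpha_i, alpha_j)/(alpha_j, alpha_j); the resulting 4x4 Cartan matrix is
[[2, 0, 0, -1], [0, 2, -1, -1], [0, -1, 2, 0], [-1, -2, 0, 2]].
The roots have two lengths (squared-length ratio 2:1); the short ones are alpha_{2,3}. The associated Dynkin diagram is a chain of 4 nodes with a double edge between the middle two (F_4), so the type is F_4.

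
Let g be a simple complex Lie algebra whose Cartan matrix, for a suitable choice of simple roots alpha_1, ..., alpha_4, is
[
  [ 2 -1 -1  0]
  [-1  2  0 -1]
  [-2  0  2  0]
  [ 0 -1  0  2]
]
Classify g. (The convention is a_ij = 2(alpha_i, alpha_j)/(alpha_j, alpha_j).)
The matrix has rank 4 with 2's on the diagonal. Reading the off-diagonal entries as Dynkin edges (a single edge where a_ij = a_ji = -1; a double or triple edge where a_ij * a_ji = 2 or 3), the diagram is a chain of 4 nodes with a double edge at one end; the terminal node there is the unique long simple root (C_4). One simple-root ordering that puts it in standard form is (alpha_4, alpha_2, alpha_1, alpha_3). So the algebra is type C_4, i.e. sp(8).

type C_4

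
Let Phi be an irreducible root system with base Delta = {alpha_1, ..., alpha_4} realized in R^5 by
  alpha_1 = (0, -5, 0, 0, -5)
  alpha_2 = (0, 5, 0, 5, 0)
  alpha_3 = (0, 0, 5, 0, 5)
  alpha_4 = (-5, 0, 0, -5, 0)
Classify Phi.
Compute the Cartan integers a_ij = 2(alpha_i, alpha_j)/(alpha_j, alpha_j); the resulting 4x4 Cartan matrix is
[[2, -1, -1, 0], [-1, 2, 0, -1], [-1, 0, 2, 0], [0, -1, 0, 2]].
All simple roots have the same length, so the diagram is simply laced. The associated Dynkin diagram is a chain of 4 nodes with single edges (A_4), so the type is A_4 (the algebra sl(5)).

A4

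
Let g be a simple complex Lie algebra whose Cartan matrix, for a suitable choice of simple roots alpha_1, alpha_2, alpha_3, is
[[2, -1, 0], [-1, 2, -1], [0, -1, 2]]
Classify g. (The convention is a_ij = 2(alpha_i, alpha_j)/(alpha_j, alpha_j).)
A_3 (sl(4))

The matrix has rank 3 with 2's on the diagonal. Reading the off-diagonal entries as Dynkin edges (a single edge where a_ij = a_ji = -1; a double or triple edge where a_ij * a_ji = 2 or 3), the diagram is a chain of 3 nodes with single edges (A_3). One simple-root ordering that puts it in standard form is (alpha_1, alpha_2, alpha_3). So the algebra is type A_3, i.e. sl(4).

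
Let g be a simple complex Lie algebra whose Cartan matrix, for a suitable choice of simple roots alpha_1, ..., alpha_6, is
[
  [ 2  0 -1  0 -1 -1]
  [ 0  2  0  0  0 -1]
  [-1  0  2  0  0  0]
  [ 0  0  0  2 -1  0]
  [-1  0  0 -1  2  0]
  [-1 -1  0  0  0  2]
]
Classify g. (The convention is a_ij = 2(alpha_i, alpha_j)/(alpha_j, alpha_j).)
E_6

The matrix has rank 6 with 2's on the diagonal. Reading the off-diagonal entries as Dynkin edges (a single edge where a_ij = a_ji = -1; a double or triple edge where a_ij * a_ji = 2 or 3), the diagram is a chain of 5 nodes with one extra node attached to the third node from one end (E_6). One simple-root ordering that puts it in standard form is (alpha_4, alpha_3, alpha_5, alpha_1, alpha_6, alpha_2). So the algebra is type E_6.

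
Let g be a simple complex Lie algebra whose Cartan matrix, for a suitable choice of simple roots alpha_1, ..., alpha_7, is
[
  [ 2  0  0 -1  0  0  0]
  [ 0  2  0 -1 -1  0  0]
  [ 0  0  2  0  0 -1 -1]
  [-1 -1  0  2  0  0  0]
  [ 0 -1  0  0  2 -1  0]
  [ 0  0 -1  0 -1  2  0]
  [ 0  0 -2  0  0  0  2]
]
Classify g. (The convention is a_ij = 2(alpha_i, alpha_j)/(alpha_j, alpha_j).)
type C_7

The matrix has rank 7 with 2's on the diagonal. Reading the off-diagonal entries as Dynkin edges (a single edge where a_ij = a_ji = -1; a double or triple edge where a_ij * a_ji = 2 or 3), the diagram is a chain of 7 nodes with a double edge at one end; the terminal node there is the unique long simple root (C_7). One simple-root ordering that puts it in standard form is (alpha_1, alpha_4, alpha_2, alpha_5, alpha_6, alpha_3, alpha_7). So the algebra is type C_7, i.e. sp(14).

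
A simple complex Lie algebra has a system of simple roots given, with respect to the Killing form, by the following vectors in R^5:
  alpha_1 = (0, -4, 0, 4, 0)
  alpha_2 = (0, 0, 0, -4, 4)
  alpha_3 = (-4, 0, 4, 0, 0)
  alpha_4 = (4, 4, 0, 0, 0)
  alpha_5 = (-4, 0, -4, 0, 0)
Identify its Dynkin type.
D_5

Compute the Cartan integers a_ij = 2(alpha_i, alpha_j)/(alpha_j, alpha_j); the resulting 5x5 Cartan matrix is
[[2, -1, 0, -1, 0], [-1, 2, 0, 0, 0], [0, 0, 2, -1, 0], [-1, 0, -1, 2, -1], [0, 0, 0, -1, 2]].
All simple roots have the same length, so the diagram is simply laced. The associated Dynkin diagram is a chain of 3 nodes with a fork of two nodes at one end (D_5), so the type is D_5 (the algebra so(10)).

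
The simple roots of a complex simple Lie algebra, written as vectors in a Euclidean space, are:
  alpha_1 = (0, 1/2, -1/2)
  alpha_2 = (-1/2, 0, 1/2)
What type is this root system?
A_2

Compute the Cartan integers a_ij = 2(alpha_i, alpha_j)/(alpha_j, alpha_j); the resulting 2x2 Cartan matrix is
[[2, -1], [-1, 2]].
All simple roots have the same length, so the diagram is simply laced. The associated Dynkin diagram is a chain of 2 nodes with single edges (A_2), so the type is A_2 (the algebra sl(3)).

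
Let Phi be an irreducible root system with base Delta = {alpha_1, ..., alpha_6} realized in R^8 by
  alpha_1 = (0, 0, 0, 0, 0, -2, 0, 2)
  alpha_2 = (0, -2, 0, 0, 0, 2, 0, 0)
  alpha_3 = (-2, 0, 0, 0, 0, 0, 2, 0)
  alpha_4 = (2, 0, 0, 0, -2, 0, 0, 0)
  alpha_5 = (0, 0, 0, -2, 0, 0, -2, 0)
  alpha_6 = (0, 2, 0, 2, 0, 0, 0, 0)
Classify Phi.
Compute the Cartan integers a_ij = 2(alpha_i, alpha_j)/(alpha_j, alpha_j); the resulting 6x6 Cartan matrix is
[[2, -1, 0, 0, 0, 0], [-1, 2, 0, 0, 0, -1], [0, 0, 2, -1, -1, 0], [0, 0, -1, 2, 0, 0], [0, 0, -1, 0, 2, -1], [0, -1, 0, 0, -1, 2]].
All simple roots have the same length, so the diagram is simply laced. The associated Dynkin diagram is a chain of 6 nodes with single edges (A_6), so the type is A_6 (the algebra sl(7)).

type A_6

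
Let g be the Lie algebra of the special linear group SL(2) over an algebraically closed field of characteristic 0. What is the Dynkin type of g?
This is sl(2), which has dimension 2^2 - 1 = 3 and rank 2 - 1 = 1 (a Cartan subalgebra is the diagonal traceless matrices). In the classification of classical Lie algebras, the special linear algebra sl(n+1) has type A_n; here n = 1, so the Dynkin diagram is a chain of 1 nodes with single edges (A_1). Hence the type is A_1.

type A_1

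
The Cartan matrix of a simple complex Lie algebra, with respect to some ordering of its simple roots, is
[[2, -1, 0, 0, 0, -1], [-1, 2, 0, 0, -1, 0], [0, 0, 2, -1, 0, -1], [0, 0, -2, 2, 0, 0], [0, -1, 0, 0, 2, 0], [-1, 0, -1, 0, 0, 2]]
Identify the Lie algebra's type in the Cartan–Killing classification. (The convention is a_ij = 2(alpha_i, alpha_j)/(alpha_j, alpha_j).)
The matrix has rank 6 with 2's on the diagonal. Reading the off-diagonal entries as Dynkin edges (a single edge where a_ij = a_ji = -1; a double or triple edge where a_ij * a_ji = 2 or 3), the diagram is a chain of 6 nodes with a double edge at one end; the terminal node there is the unique long simple root (C_6). One simple-root ordering that puts it in standard form is (alpha_5, alpha_2, alpha_1, alpha_6, alpha_3, alpha_4). So the algebra is type C_6, i.e. sp(12).

C6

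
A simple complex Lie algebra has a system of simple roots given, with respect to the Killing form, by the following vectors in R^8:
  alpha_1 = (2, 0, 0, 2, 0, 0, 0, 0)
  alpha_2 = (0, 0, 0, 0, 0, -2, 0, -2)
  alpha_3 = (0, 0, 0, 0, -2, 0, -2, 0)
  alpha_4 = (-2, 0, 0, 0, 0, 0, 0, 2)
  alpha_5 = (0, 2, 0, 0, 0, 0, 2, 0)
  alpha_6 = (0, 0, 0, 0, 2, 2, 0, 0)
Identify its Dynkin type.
Compute the Cartan integers a_ij = 2(alpha_i, alpha_j)/(alpha_j, alpha_j); the resulting 6x6 Cartan matrix is
[[2, 0, 0, -1, 0, 0], [0, 2, 0, -1, 0, -1], [0, 0, 2, 0, -1, -1], [-1, -1, 0, 2, 0, 0], [0, 0, -1, 0, 2, 0], [0, -1, -1, 0, 0, 2]].
All simple roots have the same length, so the diagram is simply laced. The associated Dynkin diagram is a chain of 6 nodes with single edges (A_6), so the type is A_6 (the algebra sl(7)).

A_6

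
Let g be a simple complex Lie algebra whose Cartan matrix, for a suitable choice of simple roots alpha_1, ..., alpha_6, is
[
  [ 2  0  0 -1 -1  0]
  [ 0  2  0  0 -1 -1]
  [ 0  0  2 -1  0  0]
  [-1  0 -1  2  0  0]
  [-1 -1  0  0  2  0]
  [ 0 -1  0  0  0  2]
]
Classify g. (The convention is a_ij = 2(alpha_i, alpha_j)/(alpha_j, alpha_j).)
A6

The matrix has rank 6 with 2's on the diagonal. Reading the off-diagonal entries as Dynkin edges (a single edge where a_ij = a_ji = -1; a double or triple edge where a_ij * a_ji = 2 or 3), the diagram is a chain of 6 nodes with single edges (A_6). One simple-root ordering that puts it in standard form is (alpha_3, alpha_4, alpha_1, alpha_5, alpha_2, alpha_6). So the algebra is type A_6, i.e. sl(7).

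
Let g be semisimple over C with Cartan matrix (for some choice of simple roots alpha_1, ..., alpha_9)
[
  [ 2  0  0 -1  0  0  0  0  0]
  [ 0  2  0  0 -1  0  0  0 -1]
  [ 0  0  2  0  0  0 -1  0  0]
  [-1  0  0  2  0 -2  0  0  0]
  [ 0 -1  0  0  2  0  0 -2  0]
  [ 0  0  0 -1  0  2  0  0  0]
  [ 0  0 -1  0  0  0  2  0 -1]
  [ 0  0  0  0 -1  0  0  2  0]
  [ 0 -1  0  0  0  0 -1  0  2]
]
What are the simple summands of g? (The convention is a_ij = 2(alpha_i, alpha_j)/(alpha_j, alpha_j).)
The diagram associated to this matrix has two connected components: the simple roots {alpha_1, alpha_4, alpha_6} form a chain of 3 nodes with a double edge at one end; the terminal node there is the unique short simple root (B_3), and {alpha_2, alpha_3, alpha_5, alpha_7, alpha_8, alpha_9} form a chain of 6 nodes with a double edge at one end; the terminal node there is the unique short simple root (B_6). A semisimple Lie algebra decomposes uniquely as the direct sum of simple ideals, one per connected component of its Dynkin diagram, so g ≅ B_3 ⊕ B_6 (dimension 21 + 78 = 99).

type B_3 + type B_6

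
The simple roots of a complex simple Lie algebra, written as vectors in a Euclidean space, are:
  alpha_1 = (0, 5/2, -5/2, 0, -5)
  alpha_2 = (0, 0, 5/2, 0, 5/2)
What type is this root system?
Compute the Cartan integers a_ij = 2(alpha_i, alpha_j)/(alpha_j, alpha_j); the resulting 2x2 Cartan matrix is
[[2, -3], [-1, 2]].
The roots have two lengths (squared-length ratio 3:1); the short ones are alpha_{2}. The associated Dynkin diagram is two nodes joined by a triple edge (G_2), so the type is G_2.

G_2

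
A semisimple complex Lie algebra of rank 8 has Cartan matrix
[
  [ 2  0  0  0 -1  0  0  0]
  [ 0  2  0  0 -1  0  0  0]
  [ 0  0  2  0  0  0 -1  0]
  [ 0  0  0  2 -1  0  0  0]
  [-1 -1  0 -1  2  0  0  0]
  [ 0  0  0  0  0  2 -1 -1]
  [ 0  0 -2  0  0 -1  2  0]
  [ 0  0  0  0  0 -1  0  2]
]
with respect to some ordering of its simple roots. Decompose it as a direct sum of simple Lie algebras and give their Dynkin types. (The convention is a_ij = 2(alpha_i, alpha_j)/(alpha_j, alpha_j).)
type B_4 ⊕ type D_4

The diagram associated to this matrix has two connected components: the simple roots {alpha_3, alpha_6, alpha_7, alpha_8} form a chain of 4 nodes with a double edge at one end; the terminal node there is the unique short simple root (B_4), and {alpha_1, alpha_2, alpha_4, alpha_5} form a chain of 2 nodes with a fork of two nodes at one end (D_4). A semisimple Lie algebra decomposes uniquely as the direct sum of simple ideals, one per connected component of its Dynkin diagram, so g ≅ B_4 ⊕ D_4 (dimension 36 + 28 = 64).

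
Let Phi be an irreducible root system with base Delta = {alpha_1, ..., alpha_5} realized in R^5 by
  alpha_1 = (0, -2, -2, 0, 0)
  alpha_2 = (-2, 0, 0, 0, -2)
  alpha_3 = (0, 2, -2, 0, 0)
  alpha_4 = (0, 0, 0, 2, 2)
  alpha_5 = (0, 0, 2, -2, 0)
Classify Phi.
D_5 (so(10))

Compute the Cartan integers a_ij = 2(alpha_i, alpha_j)/(alpha_j, alpha_j); the resulting 5x5 Cartan matrix is
[[2, 0, 0, 0, -1], [0, 2, 0, -1, 0], [0, 0, 2, 0, -1], [0, -1, 0, 2, -1], [-1, 0, -1, -1, 2]].
All simple roots have the same length, so the diagram is simply laced. The associated Dynkin diagram is a chain of 3 nodes with a fork of two nodes at one end (D_5), so the type is D_5 (the algebra so(10)).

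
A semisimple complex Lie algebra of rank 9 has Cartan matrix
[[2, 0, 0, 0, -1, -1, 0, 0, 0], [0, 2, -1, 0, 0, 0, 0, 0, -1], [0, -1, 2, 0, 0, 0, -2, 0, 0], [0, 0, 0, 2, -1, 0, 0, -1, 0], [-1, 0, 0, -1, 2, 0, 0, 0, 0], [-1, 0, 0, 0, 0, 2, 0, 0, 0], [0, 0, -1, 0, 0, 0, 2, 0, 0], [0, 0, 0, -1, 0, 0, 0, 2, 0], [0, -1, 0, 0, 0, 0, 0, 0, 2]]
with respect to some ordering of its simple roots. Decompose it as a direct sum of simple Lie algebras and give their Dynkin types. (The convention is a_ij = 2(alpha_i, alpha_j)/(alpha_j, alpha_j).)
The diagram associated to this matrix has two connected components: the simple roots {alpha_1, alpha_4, alpha_5, alpha_6, alpha_8} form a chain of 5 nodes with single edges (A_5), and {alpha_2, alpha_3, alpha_7, alpha_9} form a chain of 4 nodes with a double edge at one end; the terminal node there is the unique short simple root (B_4). A semisimple Lie algebra decomposes uniquely as the direct sum of simple ideals, one per connected component of its Dynkin diagram, so g ≅ A_5 ⊕ B_4 (dimension 35 + 36 = 71).

A_5 (sl(6)) + B_4 (so(9))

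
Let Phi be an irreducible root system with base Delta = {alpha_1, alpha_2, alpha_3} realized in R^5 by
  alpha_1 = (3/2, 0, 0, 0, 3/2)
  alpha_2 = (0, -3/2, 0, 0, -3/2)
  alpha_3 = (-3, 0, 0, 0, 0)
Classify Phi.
Compute the Cartan integers a_ij = 2(alpha_i, alpha_j)/(alpha_j, alpha_j); the resulting 3x3 Cartan matrix is
[[2, -1, -1], [-1, 2, 0], [-2, 0, 2]].
The roots have two lengths (squared-length ratio 2:1); the short ones are alpha_{1,2}. The associated Dynkin diagram is a chain of 3 nodes with a double edge at one end; the terminal node there is the unique long simple root (C_3), so the type is C_3 (the algebra sp(6)).

C_3 (sp(6))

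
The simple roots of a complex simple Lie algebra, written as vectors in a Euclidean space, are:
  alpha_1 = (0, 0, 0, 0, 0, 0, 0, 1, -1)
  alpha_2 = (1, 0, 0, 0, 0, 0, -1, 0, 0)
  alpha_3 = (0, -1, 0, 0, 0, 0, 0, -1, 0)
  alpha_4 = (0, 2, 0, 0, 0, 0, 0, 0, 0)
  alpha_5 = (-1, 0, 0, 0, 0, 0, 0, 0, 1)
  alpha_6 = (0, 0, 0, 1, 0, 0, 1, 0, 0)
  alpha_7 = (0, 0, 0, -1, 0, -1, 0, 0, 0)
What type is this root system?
Compute the Cartan integers a_ij = 2(alpha_i, alpha_j)/(alpha_j, alpha_j); the resulting 7x7 Cartan matrix is
[[2, 0, -1, 0, -1, 0, 0], [0, 2, 0, 0, -1, -1, 0], [-1, 0, 2, -1, 0, 0, 0], [0, 0, -2, 2, 0, 0, 0], [-1, -1, 0, 0, 2, 0, 0], [0, -1, 0, 0, 0, 2, -1], [0, 0, 0, 0, 0, -1, 2]].
The roots have two lengths (squared-length ratio 2:1); the short ones are alpha_{1,2,3,5,6,7}. The associated Dynkin diagram is a chain of 7 nodes with a double edge at one end; the terminal node there is the unique long simple root (C_7), so the type is C_7 (the algebra sp(14)).

C_7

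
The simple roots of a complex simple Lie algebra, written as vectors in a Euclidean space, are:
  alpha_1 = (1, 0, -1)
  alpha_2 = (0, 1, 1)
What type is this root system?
type A_2

Compute the Cartan integers a_ij = 2(alpha_i, alpha_j)/(alpha_j, alpha_j); the resulting 2x2 Cartan matrix is
[[2, -1], [-1, 2]].
All simple roots have the same length, so the diagram is simply laced. The associated Dynkin diagram is a chain of 2 nodes with single edges (A_2), so the type is A_2 (the algebra sl(3)).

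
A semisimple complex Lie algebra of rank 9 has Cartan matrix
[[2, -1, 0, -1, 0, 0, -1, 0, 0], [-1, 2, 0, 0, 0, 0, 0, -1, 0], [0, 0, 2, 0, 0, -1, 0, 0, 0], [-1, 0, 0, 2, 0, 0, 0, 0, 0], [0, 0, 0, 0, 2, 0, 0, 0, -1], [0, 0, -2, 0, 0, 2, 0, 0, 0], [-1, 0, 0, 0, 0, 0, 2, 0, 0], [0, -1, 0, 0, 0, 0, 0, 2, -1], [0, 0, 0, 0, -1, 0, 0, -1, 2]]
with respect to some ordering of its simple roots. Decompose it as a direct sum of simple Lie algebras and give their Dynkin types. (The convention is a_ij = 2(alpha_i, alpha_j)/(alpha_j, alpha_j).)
B_2 (so(5)) + D_7 (so(14))

The diagram associated to this matrix has two connected components: the simple roots {alpha_3, alpha_6} form a chain of 2 nodes with a double edge at one end; the terminal node there is the unique short simple root (B_2), and {alpha_1, alpha_2, alpha_4, alpha_5, alpha_7, alpha_8, alpha_9} form a chain of 5 nodes with a fork of two nodes at one end (D_7). A semisimple Lie algebra decomposes uniquely as the direct sum of simple ideals, one per connected component of its Dynkin diagram, so g ≅ B_2 ⊕ D_7 (dimension 10 + 91 = 101).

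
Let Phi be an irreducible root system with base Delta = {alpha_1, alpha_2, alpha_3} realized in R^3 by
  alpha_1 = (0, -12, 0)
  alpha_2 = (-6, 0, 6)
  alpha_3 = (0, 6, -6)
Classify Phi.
Compute the Cartan integers a_ij = 2(alpha_i, alpha_j)/(alpha_j, alpha_j); the resulting 3x3 Cartan matrix is
[[2, 0, -2], [0, 2, -1], [-1, -1, 2]].
The roots have two lengths (squared-length ratio 2:1); the short ones are alpha_{2,3}. The associated Dynkin diagram is a chain of 3 nodes with a double edge at one end; the terminal node there is the unique long simple root (C_3), so the type is C_3 (the algebra sp(6)).

C_3 (sp(6))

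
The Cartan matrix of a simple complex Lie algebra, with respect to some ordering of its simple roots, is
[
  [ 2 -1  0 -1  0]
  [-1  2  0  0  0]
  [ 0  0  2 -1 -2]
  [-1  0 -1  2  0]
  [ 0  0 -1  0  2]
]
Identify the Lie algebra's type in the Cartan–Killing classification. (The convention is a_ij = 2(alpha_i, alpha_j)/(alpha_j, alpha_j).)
The matrix has rank 5 with 2's on the diagonal. Reading the off-diagonal entries as Dynkin edges (a single edge where a_ij = a_ji = -1; a double or triple edge where a_ij * a_ji = 2 or 3), the diagram is a chain of 5 nodes with a double edge at one end; the terminal node there is the unique short simple root (B_5). One simple-root ordering that puts it in standard form is (alpha_2, alpha_1, alpha_4, alpha_3, alpha_5). So the algebra is type B_5, i.e. so(11).

B_5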